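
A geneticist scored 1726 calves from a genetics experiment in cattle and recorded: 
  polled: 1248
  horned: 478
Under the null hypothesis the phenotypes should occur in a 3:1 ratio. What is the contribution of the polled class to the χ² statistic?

Total ratio parts = 4. Expected numbers out of 1726:
  polled: 1726 × 3/4 = 1294.5
  horned: 1726 × 1/4 = 431.5
Contribution of polled: (1248 − 1294.5)² / 1294.5 = 1.6703

1.670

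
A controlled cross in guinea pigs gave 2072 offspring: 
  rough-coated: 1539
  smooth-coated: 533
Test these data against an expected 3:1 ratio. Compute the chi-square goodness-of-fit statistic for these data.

Under the 3:1 hypothesis (Σ ratio = 4, N = 2072):
  rough-coated: 2072 × 3/4 = 1554
  smooth-coated: 2072 × 1/4 = 518
χ² = Σ (O − E)² / E
  rough-coated: (1539 − 1554)² / 1554 = 0.1448
  smooth-coated: (533 − 518)² / 518 = 0.4344
χ² = 0.1448 + 0.4344 = 0.5792 ≈ 0.579

0.579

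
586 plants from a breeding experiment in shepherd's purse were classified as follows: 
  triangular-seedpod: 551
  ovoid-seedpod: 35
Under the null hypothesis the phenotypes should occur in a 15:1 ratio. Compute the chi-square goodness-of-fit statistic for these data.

Total ratio parts = 16. Expected numbers out of 586:
  triangular-seedpod: 586 × 15/16 = 549.375
  ovoid-seedpod: 586 × 1/16 = 36.625
χ² = Σ (O − E)² / E
  triangular-seedpod: (551 − 549.375)² / 549.375 = 0.0048
  ovoid-seedpod: (35 − 36.625)² / 36.625 = 0.0721
χ² = 0.0048 + 0.0721 = 0.0769 ≈ 0.077

0.077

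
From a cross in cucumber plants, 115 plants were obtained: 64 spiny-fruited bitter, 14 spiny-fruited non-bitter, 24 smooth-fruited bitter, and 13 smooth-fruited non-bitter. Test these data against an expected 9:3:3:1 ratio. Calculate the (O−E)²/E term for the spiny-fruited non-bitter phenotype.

2.652

Under the 9:3:3:1 hypothesis (Σ ratio = 16, N = 115):
  spiny-fruited bitter: 115 × 9/16 = 64.6875
  spiny-fruited non-bitter: 115 × 3/16 = 21.5625
  smooth-fruited bitter: 115 × 3/16 = 21.5625
  smooth-fruited non-bitter: 115 × 1/16 = 7.1875
Contribution of spiny-fruited non-bitter: (14 − 21.5625)² / 21.5625 = 2.6524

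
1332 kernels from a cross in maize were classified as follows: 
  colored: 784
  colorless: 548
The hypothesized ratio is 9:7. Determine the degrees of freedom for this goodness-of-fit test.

1

A goodness-of-fit test with 2 phenotype classes has df = 2 − 1 = 1.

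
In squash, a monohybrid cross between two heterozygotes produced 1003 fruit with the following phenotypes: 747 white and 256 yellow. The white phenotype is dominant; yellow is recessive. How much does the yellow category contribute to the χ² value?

0.110

For a monohybrid cross between heterozygotes with complete dominance, the expected phenotypic ratio is 3:1.
Under the 3:1 hypothesis (Σ ratio = 4, N = 1003):
  white: 1003 × 3/4 = 752.25
  yellow: 1003 × 1/4 = 250.75
Contribution of yellow: (256 − 250.75)² / 250.75 = 0.1099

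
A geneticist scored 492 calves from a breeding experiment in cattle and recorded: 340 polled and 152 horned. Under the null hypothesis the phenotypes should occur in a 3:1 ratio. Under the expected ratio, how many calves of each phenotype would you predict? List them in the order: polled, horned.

369, 123

The 3:1 ratio has 4 parts, so with N = 492 the expected counts are:
  polled: 492 × 3/4 = 369
  horned: 492 × 1/4 = 123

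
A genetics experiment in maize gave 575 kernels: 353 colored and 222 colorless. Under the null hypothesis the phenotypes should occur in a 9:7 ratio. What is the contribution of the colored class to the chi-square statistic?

Expected counts for N = 575 under a 9:7 ratio (total parts = 16):
  colored: 575 × 9/16 = 323.4375
  colorless: 575 × 7/16 = 251.5625
Contribution of colored: (353 − 323.4375)² / 323.4375 = 2.7020

2.702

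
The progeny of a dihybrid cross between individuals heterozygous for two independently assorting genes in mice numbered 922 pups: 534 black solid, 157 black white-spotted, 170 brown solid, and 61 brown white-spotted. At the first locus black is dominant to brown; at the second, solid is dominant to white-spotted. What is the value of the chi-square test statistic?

2.159

A dihybrid F₂ with independent assortment and complete dominance at both loci gives a 9:3:3:1 phenotypic ratio.
Total ratio parts = 16. Expected numbers out of 922:
  black solid: 922 × 9/16 = 518.625
  black white-spotted: 922 × 3/16 = 172.875
  brown solid: 922 × 3/16 = 172.875
  brown white-spotted: 922 × 1/16 = 57.625
χ² = Σ (O − E)² / E
  black solid: (534 − 518.625)² / 518.625 = 0.4558
  black white-spotted: (157 − 172.875)² / 172.875 = 1.4578
  brown solid: (170 − 172.875)² / 172.875 = 0.0478
  brown white-spotted: (61 − 57.625)² / 57.625 = 0.1977
χ² = 0.4558 + 1.4578 + 0.0478 + 0.1977 = 2.1591 ≈ 2.159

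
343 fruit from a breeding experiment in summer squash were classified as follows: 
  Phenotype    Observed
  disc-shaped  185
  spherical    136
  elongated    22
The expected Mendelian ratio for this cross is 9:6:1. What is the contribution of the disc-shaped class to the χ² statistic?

Expected counts for N = 343 under a 9:6:1 ratio (total parts = 16):
  disc-shaped: 343 × 9/16 = 192.9375
  spherical: 343 × 6/16 = 128.625
  elongated: 343 × 1/16 = 21.4375
Contribution of disc-shaped: (185 − 192.9375)² / 192.9375 = 0.3266

0.327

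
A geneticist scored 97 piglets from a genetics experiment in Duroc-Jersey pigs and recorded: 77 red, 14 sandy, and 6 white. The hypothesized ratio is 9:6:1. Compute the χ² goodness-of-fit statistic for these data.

22.991

Total ratio parts = 16. Expected numbers out of 97:
  red: 97 × 9/16 = 54.5625
  sandy: 97 × 6/16 = 36.375
  white: 97 × 1/16 = 6.0625
χ² = Σ (O − E)² / E
  red: (77 − 54.5625)² / 54.5625 = 9.2269
  sandy: (14 − 36.375)² / 36.375 = 13.7633
  white: (6 − 6.0625)² / 6.0625 = 0.0006
χ² = 9.2269 + 13.7633 + 0.0006 = 22.9908 ≈ 22.991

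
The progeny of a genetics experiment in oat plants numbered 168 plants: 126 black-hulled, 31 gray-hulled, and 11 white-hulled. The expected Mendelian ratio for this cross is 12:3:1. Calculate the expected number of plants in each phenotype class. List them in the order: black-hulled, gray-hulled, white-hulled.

Under the 12:3:1 hypothesis (Σ ratio = 16, N = 168):
  black-hulled: 168 × 12/16 = 126
  gray-hulled: 168 × 3/16 = 31.5
  white-hulled: 168 × 1/16 = 10.5

126, 31.5, 10.5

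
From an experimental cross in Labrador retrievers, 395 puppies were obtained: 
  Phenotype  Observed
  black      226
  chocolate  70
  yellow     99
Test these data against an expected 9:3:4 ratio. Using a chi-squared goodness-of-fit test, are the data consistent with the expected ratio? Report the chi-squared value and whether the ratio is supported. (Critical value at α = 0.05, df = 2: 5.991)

0.289; consistent

Under the 9:3:4 hypothesis (Σ ratio = 16, N = 395):
  black: 395 × 9/16 = 222.1875
  chocolate: 395 × 3/16 = 74.0625
  yellow: 395 × 4/16 = 98.75
χ² = Σ (O − E)² / E
  black: (226 − 222.1875)² / 222.1875 = 0.0654
  chocolate: (70 − 74.0625)² / 74.0625 = 0.2228
  yellow: (99 − 98.75)² / 98.75 = 0.0006
χ² = 0.0654 + 0.2228 + 0.0006 = 0.2888 ≈ 0.289
Degrees of freedom = 3 − 1 = 2; critical value at α = 0.05 is 5.991.
Since 0.289 < 5.991, we fail to reject the null hypothesis — the data are consistent with the 9:3:4 ratio.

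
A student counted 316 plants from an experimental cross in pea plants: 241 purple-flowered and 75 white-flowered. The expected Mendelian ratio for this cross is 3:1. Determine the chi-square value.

Expected counts for N = 316 under a 3:1 ratio (total parts = 4):
  purple-flowered: 316 × 3/4 = 237
  white-flowered: 316 × 1/4 = 79
χ² = Σ (O − E)² / E
  purple-flowered: (241 − 237)² / 237 = 0.0675
  white-flowered: (75 − 79)² / 79 = 0.2025
χ² = 0.0675 + 0.2025 = 0.270

0.270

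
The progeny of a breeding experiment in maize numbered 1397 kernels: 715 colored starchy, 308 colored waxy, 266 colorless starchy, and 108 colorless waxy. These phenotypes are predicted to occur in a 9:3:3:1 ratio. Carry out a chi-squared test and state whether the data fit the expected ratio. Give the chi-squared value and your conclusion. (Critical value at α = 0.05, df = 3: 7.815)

19.446; not consistent

Under the 9:3:3:1 hypothesis (Σ ratio = 16, N = 1397):
  colored starchy: 1397 × 9/16 = 785.8125
  colored waxy: 1397 × 3/16 = 261.9375
  colorless starchy: 1397 × 3/16 = 261.9375
  colorless waxy: 1397 × 1/16 = 87.3125
χ² = Σ (O − E)² / E
  colored starchy: (715 − 785.8125)² / 785.8125 = 6.3812
  colored waxy: (308 − 261.9375)² / 261.9375 = 8.1002
  colorless starchy: (266 − 261.9375)² / 261.9375 = 0.0630
  colorless waxy: (108 − 87.3125)² / 87.3125 = 4.9016
χ² = 6.3812 + 8.1002 + 0.0630 + 4.9016 = 19.446
Degrees of freedom = 4 − 1 = 3; critical value at α = 0.05 is 7.815.
Since 19.446 > 7.815, we reject the null hypothesis — the data do not fit the 9:3:3:1 ratio.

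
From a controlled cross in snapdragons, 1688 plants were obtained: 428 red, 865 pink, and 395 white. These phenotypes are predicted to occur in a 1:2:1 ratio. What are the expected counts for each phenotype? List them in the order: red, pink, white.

422, 844, 422

Expected counts for N = 1688 under a 1:2:1 ratio (total parts = 4):
  red: 1688 × 1/4 = 422
  pink: 1688 × 2/4 = 844
  white: 1688 × 1/4 = 422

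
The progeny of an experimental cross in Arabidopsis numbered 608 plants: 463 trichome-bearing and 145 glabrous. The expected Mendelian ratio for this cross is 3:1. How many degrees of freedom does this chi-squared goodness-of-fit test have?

A goodness-of-fit test with 2 phenotype classes has df = 2 − 1 = 1.

1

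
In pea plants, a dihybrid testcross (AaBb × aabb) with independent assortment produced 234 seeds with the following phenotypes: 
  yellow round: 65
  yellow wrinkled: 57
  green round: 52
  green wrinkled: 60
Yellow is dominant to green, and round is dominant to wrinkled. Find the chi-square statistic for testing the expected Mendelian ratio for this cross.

1.521

A dihybrid testcross with independent assortment gives a 1:1:1:1 ratio.
The 1:1:1:1 ratio has 4 parts, so with N = 234 the expected counts are:
  yellow round: 234 × 1/4 = 58.5
  yellow wrinkled: 234 × 1/4 = 58.5
  green round: 234 × 1/4 = 58.5
  green wrinkled: 234 × 1/4 = 58.5
χ² = Σ (O − E)² / E
  yellow round: (65 − 58.5)² / 58.5 = 0.7222
  yellow wrinkled: (57 − 58.5)² / 58.5 = 0.0385
  green round: (52 − 58.5)² / 58.5 = 0.7222
  green wrinkled: (60 − 58.5)² / 58.5 = 0.0385
χ² = 0.7222 + 0.0385 + 0.7222 + 0.0385 = 1.5214 ≈ 1.521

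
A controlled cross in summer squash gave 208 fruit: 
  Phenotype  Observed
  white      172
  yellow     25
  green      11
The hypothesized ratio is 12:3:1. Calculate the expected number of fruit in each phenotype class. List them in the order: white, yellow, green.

156, 39, 13

Under the 12:3:1 hypothesis (Σ ratio = 16, N = 208):
  white: 208 × 12/16 = 156
  yellow: 208 × 3/16 = 39
  green: 208 × 1/16 = 13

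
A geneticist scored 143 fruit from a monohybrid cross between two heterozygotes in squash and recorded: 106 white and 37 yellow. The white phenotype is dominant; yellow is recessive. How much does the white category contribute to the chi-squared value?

For a monohybrid cross between heterozygotes with complete dominance, the expected phenotypic ratio is 3:1.
Under the 3:1 hypothesis (Σ ratio = 4, N = 143):
  white: 143 × 3/4 = 107.25
  yellow: 143 × 1/4 = 35.75
Contribution of white: (106 − 107.25)² / 107.25 = 0.0146

0.015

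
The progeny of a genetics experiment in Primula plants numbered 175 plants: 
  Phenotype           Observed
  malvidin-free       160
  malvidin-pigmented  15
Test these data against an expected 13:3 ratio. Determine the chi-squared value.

The 13:3 ratio has 16 parts, so with N = 175 the expected counts are:
  malvidin-free: 175 × 13/16 = 142.1875
  malvidin-pigmented: 175 × 3/16 = 32.8125
χ² = Σ (O − E)² / E
  malvidin-free: (160 − 142.1875)² / 142.1875 = 2.2315
  malvidin-pigmented: (15 − 32.8125)² / 32.8125 = 9.6696
χ² = 2.2315 + 9.6696 = 11.9011 ≈ 11.901

11.901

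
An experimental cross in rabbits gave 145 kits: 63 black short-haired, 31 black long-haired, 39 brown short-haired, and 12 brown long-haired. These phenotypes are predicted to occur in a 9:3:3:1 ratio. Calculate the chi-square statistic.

10.844

Expected counts for N = 145 under a 9:3:3:1 ratio (total parts = 16):
  black short-haired: 145 × 9/16 = 81.5625
  black long-haired: 145 × 3/16 = 27.1875
  brown short-haired: 145 × 3/16 = 27.1875
  brown long-haired: 145 × 1/16 = 9.0625
χ² = Σ (O − E)² / E
  black short-haired: (63 − 81.5625)² / 81.5625 = 4.2246
  black long-haired: (31 − 27.1875)² / 27.1875 = 0.5346
  brown short-haired: (39 − 27.1875)² / 27.1875 = 5.1323
  brown long-haired: (12 − 9.0625)² / 9.0625 = 0.9522
χ² = 4.2246 + 0.5346 + 5.1323 + 0.9522 = 10.8437 ≈ 10.844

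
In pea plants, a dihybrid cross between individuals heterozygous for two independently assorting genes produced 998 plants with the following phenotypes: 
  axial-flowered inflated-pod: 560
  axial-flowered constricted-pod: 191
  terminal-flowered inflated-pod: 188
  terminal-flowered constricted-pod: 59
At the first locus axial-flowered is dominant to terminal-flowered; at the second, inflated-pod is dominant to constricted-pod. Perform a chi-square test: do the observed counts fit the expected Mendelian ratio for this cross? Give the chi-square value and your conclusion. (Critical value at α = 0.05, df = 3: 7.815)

A dihybrid F₂ with independent assortment and complete dominance at both loci gives a 9:3:3:1 phenotypic ratio.
Expected counts for N = 998 under a 9:3:3:1 ratio (total parts = 16):
  axial-flowered inflated-pod: 998 × 9/16 = 561.375
  axial-flowered constricted-pod: 998 × 3/16 = 187.125
  terminal-flowered inflated-pod: 998 × 3/16 = 187.125
  terminal-flowered constricted-pod: 998 × 1/16 = 62.375
χ² = Σ (O − E)² / E
  axial-flowered inflated-pod: (560 − 561.375)² / 561.375 = 0.0034
  axial-flowered constricted-pod: (191 − 187.125)² / 187.125 = 0.0802
  terminal-flowered inflated-pod: (188 − 187.125)² / 187.125 = 0.0041
  terminal-flowered constricted-pod: (59 − 62.375)² / 62.375 = 0.1826
χ² = 0.0034 + 0.0802 + 0.0041 + 0.1826 = 0.2703 ≈ 0.270
Degrees of freedom = 4 − 1 = 3; critical value at α = 0.05 is 7.815.
Since 0.270 < 7.815, we fail to reject the null hypothesis — the data are consistent with the 9:3:3:1 ratio.

0.270; consistent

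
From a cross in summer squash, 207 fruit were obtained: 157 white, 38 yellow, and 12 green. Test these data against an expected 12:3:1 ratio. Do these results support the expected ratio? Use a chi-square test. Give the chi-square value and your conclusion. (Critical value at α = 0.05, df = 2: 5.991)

0.105; consistent

Total ratio parts = 16. Expected numbers out of 207:
  white: 207 × 12/16 = 155.25
  yellow: 207 × 3/16 = 38.8125
  green: 207 × 1/16 = 12.9375
χ² = Σ (O − E)² / E
  white: (157 − 155.25)² / 155.25 = 0.0197
  yellow: (38 − 38.8125)² / 38.8125 = 0.0170
  green: (12 − 12.9375)² / 12.9375 = 0.0679
χ² = 0.0197 + 0.0170 + 0.0679 = 0.1046 ≈ 0.105
Degrees of freedom = 3 − 1 = 2; critical value at α = 0.05 is 5.991.
Since 0.105 < 5.991, we fail to reject the null hypothesis — the data are consistent with the 12:3:1 ratio.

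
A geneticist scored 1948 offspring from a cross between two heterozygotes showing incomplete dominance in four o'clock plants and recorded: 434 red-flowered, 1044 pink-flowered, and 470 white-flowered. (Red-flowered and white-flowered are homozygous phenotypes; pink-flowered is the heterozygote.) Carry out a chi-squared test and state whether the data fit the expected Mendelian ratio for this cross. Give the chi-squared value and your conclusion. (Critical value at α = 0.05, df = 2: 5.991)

With incomplete dominance, a heterozygote × heterozygote cross gives a 1:2:1 phenotypic ratio.
Total ratio parts = 4. Expected numbers out of 1948:
  red-flowered: 1948 × 1/4 = 487
  pink-flowered: 1948 × 2/4 = 974
  white-flowered: 1948 × 1/4 = 487
χ² = Σ (O − E)² / E
  red-flowered: (434 − 487)² / 487 = 5.7680
  pink-flowered: (1044 − 974)² / 974 = 5.0308
  white-flowered: (470 − 487)² / 487 = 0.5934
χ² = 5.7680 + 5.0308 + 0.5934 = 11.3922 ≈ 11.392
Degrees of freedom = 3 − 1 = 2; critical value at α = 0.05 is 5.991.
Since 11.392 > 5.991, we reject the null hypothesis — the data do not fit the 1:2:1 ratio.

11.392; not consistent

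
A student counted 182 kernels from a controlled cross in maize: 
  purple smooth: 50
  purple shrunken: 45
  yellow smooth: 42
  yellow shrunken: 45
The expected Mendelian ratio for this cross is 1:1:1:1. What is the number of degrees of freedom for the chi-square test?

3

A goodness-of-fit test with 4 phenotype classes has df = 4 − 1 = 3.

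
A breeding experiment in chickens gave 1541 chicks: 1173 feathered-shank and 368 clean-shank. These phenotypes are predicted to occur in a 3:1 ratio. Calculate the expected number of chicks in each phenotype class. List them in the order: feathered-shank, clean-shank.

1155.75, 385.25

Under the 3:1 hypothesis (Σ ratio = 4, N = 1541):
  feathered-shank: 1541 × 3/4 = 1155.75
  clean-shank: 1541 × 1/4 = 385.25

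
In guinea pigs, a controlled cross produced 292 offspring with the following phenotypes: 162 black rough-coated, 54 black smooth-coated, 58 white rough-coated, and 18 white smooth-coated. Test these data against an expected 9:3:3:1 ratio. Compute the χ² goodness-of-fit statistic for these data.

0.237

Total ratio parts = 16. Expected numbers out of 292:
  black rough-coated: 292 × 9/16 = 164.25
  black smooth-coated: 292 × 3/16 = 54.75
  white rough-coated: 292 × 3/16 = 54.75
  white smooth-coated: 292 × 1/16 = 18.25
χ² = Σ (O − E)² / E
  black rough-coated: (162 − 164.25)² / 164.25 = 0.0308
  black smooth-coated: (54 − 54.75)² / 54.75 = 0.0103
  white rough-coated: (58 − 54.75)² / 54.75 = 0.1929
  white smooth-coated: (18 − 18.25)² / 18.25 = 0.0034
χ² = 0.0308 + 0.0103 + 0.1929 + 0.0034 = 0.2374 ≈ 0.237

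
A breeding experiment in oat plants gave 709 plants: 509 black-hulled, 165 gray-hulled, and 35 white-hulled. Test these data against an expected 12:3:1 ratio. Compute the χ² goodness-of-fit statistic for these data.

10.663

Total ratio parts = 16. Expected numbers out of 709:
  black-hulled: 709 × 12/16 = 531.75
  gray-hulled: 709 × 3/16 = 132.9375
  white-hulled: 709 × 1/16 = 44.3125
χ² = Σ (O − E)² / E
  black-hulled: (509 − 531.75)² / 531.75 = 0.9733
  gray-hulled: (165 − 132.9375)² / 132.9375 = 7.7330
  white-hulled: (35 − 44.3125)² / 44.3125 = 1.9571
χ² = 0.9733 + 7.7330 + 1.9571 = 10.6634 ≈ 10.663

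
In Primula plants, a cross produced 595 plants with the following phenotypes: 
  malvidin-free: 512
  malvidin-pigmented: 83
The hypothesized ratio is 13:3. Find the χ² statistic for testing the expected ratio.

9.000

Expected counts for N = 595 under a 13:3 ratio (total parts = 16):
  malvidin-free: 595 × 13/16 = 483.4375
  malvidin-pigmented: 595 × 3/16 = 111.5625
χ² = Σ (O − E)² / E
  malvidin-free: (512 − 483.4375)² / 483.4375 = 1.6875
  malvidin-pigmented: (83 − 111.5625)² / 111.5625 = 7.3126
χ² = 1.6875 + 7.3126 = 9.0001 ≈ 9.000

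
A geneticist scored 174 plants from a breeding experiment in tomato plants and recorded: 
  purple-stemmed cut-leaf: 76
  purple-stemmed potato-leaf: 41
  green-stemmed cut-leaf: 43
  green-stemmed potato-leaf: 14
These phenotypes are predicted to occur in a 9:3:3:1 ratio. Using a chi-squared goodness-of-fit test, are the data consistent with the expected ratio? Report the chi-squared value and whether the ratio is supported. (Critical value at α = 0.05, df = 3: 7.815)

11.236; not consistent

Expected counts for N = 174 under a 9:3:3:1 ratio (total parts = 16):
  purple-stemmed cut-leaf: 174 × 9/16 = 97.875
  purple-stemmed potato-leaf: 174 × 3/16 = 32.625
  green-stemmed cut-leaf: 174 × 3/16 = 32.625
  green-stemmed potato-leaf: 174 × 1/16 = 10.875
χ² = Σ (O − E)² / E
  purple-stemmed cut-leaf: (76 − 97.875)² / 97.875 = 4.8890
  purple-stemmed potato-leaf: (41 − 32.625)² / 32.625 = 2.1499
  green-stemmed cut-leaf: (43 − 32.625)² / 32.625 = 3.2993
  green-stemmed potato-leaf: (14 − 10.875)² / 10.875 = 0.8980
χ² = 4.8890 + 2.1499 + 3.2993 + 0.8980 = 11.2362 ≈ 11.236
Degrees of freedom = 4 − 1 = 3; critical value at α = 0.05 is 7.815.
Since 11.236 > 7.815, we reject the null hypothesis — the data do not fit the 9:3:3:1 ratio.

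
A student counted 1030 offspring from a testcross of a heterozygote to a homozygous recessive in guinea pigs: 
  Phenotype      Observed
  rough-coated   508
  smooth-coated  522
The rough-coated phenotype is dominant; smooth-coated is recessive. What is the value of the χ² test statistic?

A testcross of a heterozygote (Aa × aa) gives a 1:1 phenotypic ratio.
Expected counts for N = 1030 under a 1:1 ratio (total parts = 2):
  rough-coated: 1030 × 1/2 = 515
  smooth-coated: 1030 × 1/2 = 515
χ² = Σ (O − E)² / E
  rough-coated: (508 − 515)² / 515 = 0.0951
  smooth-coated: (522 − 515)² / 515 = 0.0951
χ² = 0.0951 + 0.0951 = 0.1902 ≈ 0.190

0.190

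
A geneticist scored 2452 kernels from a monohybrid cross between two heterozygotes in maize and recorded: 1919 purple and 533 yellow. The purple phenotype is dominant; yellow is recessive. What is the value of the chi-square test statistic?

13.921

For a monohybrid cross between heterozygotes with complete dominance, the expected phenotypic ratio is 3:1.
Total ratio parts = 4. Expected numbers out of 2452:
  purple: 2452 × 3/4 = 1839
  yellow: 2452 × 1/4 = 613
χ² = Σ (O − E)² / E
  purple: (1919 − 1839)² / 1839 = 3.4802
  yellow: (533 − 613)² / 613 = 10.4405
χ² = 3.4802 + 10.4405 = 13.9207 ≈ 13.921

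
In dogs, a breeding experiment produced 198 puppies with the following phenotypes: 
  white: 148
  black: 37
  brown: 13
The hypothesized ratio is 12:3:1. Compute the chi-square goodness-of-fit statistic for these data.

Expected counts for N = 198 under a 12:3:1 ratio (total parts = 16):
  white: 198 × 12/16 = 148.5
  black: 198 × 3/16 = 37.125
  brown: 198 × 1/16 = 12.375
χ² = Σ (O − E)² / E
  white: (148 − 148.5)² / 148.5 = 0.0017
  black: (37 − 37.125)² / 37.125 = 0.0004
  brown: (13 − 12.375)² / 12.375 = 0.0316
χ² = 0.0017 + 0.0004 + 0.0316 = 0.0337 ≈ 0.034

0.034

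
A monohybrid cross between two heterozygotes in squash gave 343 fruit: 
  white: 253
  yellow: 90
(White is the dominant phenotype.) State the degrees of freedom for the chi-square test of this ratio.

1

For a monohybrid cross between heterozygotes with complete dominance, the expected phenotypic ratio is 3:1.
A goodness-of-fit test with 2 phenotype classes has df = 2 − 1 = 1.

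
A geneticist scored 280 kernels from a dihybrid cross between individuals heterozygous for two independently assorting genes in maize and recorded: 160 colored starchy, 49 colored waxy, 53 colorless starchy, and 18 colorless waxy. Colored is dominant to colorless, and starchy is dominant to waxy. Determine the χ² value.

0.292

A dihybrid F₂ with independent assortment and complete dominance at both loci gives a 9:3:3:1 phenotypic ratio.
Expected counts for N = 280 under a 9:3:3:1 ratio (total parts = 16):
  colored starchy: 280 × 9/16 = 157.5
  colored waxy: 280 × 3/16 = 52.5
  colorless starchy: 280 × 3/16 = 52.5
  colorless waxy: 280 × 1/16 = 17.5
χ² = Σ (O − E)² / E
  colored starchy: (160 − 157.5)² / 157.5 = 0.0397
  colored waxy: (49 − 52.5)² / 52.5 = 0.2333
  colorless starchy: (53 − 52.5)² / 52.5 = 0.0048
  colorless waxy: (18 − 17.5)² / 17.5 = 0.0143
χ² = 0.0397 + 0.2333 + 0.0048 + 0.0143 = 0.2921 ≈ 0.292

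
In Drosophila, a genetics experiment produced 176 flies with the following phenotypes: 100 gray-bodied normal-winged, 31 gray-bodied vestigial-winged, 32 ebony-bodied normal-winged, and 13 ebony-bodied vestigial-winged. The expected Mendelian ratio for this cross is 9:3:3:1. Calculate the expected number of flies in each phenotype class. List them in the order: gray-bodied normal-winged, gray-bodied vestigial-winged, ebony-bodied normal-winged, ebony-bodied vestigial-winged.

Under the 9:3:3:1 hypothesis (Σ ratio = 16, N = 176):
  gray-bodied normal-winged: 176 × 9/16 = 99
  gray-bodied vestigial-winged: 176 × 3/16 = 33
  ebony-bodied normal-winged: 176 × 3/16 = 33
  ebony-bodied vestigial-winged: 176 × 1/16 = 11

99, 33, 33, 11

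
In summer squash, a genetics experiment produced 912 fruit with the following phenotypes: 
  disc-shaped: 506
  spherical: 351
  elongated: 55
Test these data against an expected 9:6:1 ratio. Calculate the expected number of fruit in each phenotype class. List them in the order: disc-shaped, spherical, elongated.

513, 342, 57

Expected counts for N = 912 under a 9:6:1 ratio (total parts = 16):
  disc-shaped: 912 × 9/16 = 513
  spherical: 912 × 6/16 = 342
  elongated: 912 × 1/16 = 57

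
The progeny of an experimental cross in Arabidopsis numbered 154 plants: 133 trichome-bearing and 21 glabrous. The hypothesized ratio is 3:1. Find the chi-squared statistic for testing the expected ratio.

10.606

Expected counts for N = 154 under a 3:1 ratio (total parts = 4):
  trichome-bearing: 154 × 3/4 = 115.5
  glabrous: 154 × 1/4 = 38.5
χ² = Σ (O − E)² / E
  trichome-bearing: (133 − 115.5)² / 115.5 = 2.6515
  glabrous: (21 − 38.5)² / 38.5 = 7.9545
χ² = 2.6515 + 7.9545 = 10.606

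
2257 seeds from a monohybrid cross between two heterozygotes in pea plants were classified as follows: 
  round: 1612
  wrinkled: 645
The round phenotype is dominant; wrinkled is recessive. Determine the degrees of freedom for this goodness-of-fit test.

1

For a monohybrid cross between heterozygotes with complete dominance, the expected phenotypic ratio is 3:1.
A goodness-of-fit test with 2 phenotype classes has df = 2 − 1 = 1.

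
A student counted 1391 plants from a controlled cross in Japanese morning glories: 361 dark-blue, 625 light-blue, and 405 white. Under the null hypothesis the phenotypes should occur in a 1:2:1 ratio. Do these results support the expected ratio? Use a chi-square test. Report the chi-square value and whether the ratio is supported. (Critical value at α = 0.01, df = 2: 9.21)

17.076; not consistent

Total ratio parts = 4. Expected numbers out of 1391:
  dark-blue: 1391 × 1/4 = 347.75
  light-blue: 1391 × 2/4 = 695.5
  white: 1391 × 1/4 = 347.75
χ² = Σ (O − E)² / E
  dark-blue: (361 − 347.75)² / 347.75 = 0.5049
  light-blue: (625 − 695.5)² / 695.5 = 7.1463
  white: (405 − 347.75)² / 347.75 = 9.4251
χ² = 0.5049 + 7.1463 + 9.4251 = 17.0763 ≈ 17.076
Degrees of freedom = 3 − 1 = 2; critical value at α = 0.01 is 9.21.
Since 17.076 > 9.21, we reject the null hypothesis — the data do not fit the 1:2:1 ratio.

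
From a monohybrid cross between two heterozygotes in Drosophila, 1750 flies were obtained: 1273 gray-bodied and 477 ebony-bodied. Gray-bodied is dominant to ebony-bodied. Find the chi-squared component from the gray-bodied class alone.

1.189

For a monohybrid cross between heterozygotes with complete dominance, the expected phenotypic ratio is 3:1.
The 3:1 ratio has 4 parts, so with N = 1750 the expected counts are:
  gray-bodied: 1750 × 3/4 = 1312.5
  ebony-bodied: 1750 × 1/4 = 437.5
Contribution of gray-bodied: (1273 − 1312.5)² / 1312.5 = 1.1888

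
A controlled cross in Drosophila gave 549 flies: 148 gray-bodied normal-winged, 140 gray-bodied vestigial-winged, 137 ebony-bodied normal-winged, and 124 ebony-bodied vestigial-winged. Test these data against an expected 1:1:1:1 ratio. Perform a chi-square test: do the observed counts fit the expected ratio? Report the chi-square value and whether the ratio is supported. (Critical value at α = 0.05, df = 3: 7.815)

Total ratio parts = 4. Expected numbers out of 549:
  gray-bodied normal-winged: 549 × 1/4 = 137.25
  gray-bodied vestigial-winged: 549 × 1/4 = 137.25
  ebony-bodied normal-winged: 549 × 1/4 = 137.25
  ebony-bodied vestigial-winged: 549 × 1/4 = 137.25
χ² = Σ (O − E)² / E
  gray-bodied normal-winged: (148 − 137.25)² / 137.25 = 0.8420
  gray-bodied vestigial-winged: (140 − 137.25)² / 137.25 = 0.0551
  ebony-bodied normal-winged: (137 − 137.25)² / 137.25 = 0.0005
  ebony-bodied vestigial-winged: (124 − 137.25)² / 137.25 = 1.2791
χ² = 0.8420 + 0.0551 + 0.0005 + 1.2791 = 2.1767 ≈ 2.177
Degrees of freedom = 4 − 1 = 3; critical value at α = 0.05 is 7.815.
Since 2.177 < 7.815, we fail to reject the null hypothesis — the data are consistent with the 1:1:1:1 ratio.

2.177; consistent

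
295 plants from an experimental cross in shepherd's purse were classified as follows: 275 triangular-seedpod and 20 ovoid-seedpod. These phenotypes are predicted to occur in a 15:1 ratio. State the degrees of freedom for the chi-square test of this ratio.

A goodness-of-fit test with 2 phenotype classes has df = 2 − 1 = 1.

1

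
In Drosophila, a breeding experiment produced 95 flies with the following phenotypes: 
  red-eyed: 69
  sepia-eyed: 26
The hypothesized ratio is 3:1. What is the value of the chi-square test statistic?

0.284

The 3:1 ratio has 4 parts, so with N = 95 the expected counts are:
  red-eyed: 95 × 3/4 = 71.25
  sepia-eyed: 95 × 1/4 = 23.75
χ² = Σ (O − E)² / E
  red-eyed: (69 − 71.25)² / 71.25 = 0.0711
  sepia-eyed: (26 − 23.75)² / 23.75 = 0.2132
χ² = 0.0711 + 0.2132 = 0.2843 ≈ 0.284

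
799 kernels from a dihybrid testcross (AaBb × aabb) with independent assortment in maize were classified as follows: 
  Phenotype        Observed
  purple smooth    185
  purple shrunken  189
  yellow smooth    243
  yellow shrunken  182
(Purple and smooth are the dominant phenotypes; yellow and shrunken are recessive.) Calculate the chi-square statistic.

12.610

A dihybrid testcross with independent assortment gives a 1:1:1:1 ratio.
The 1:1:1:1 ratio has 4 parts, so with N = 799 the expected counts are:
  purple smooth: 799 × 1/4 = 199.75
  purple shrunken: 799 × 1/4 = 199.75
  yellow smooth: 799 × 1/4 = 199.75
  yellow shrunken: 799 × 1/4 = 199.75
χ² = Σ (O − E)² / E
  purple smooth: (185 − 199.75)² / 199.75 = 1.0892
  purple shrunken: (189 − 199.75)² / 199.75 = 0.5785
  yellow smooth: (243 − 199.75)² / 199.75 = 9.3645
  yellow shrunken: (182 − 199.75)² / 199.75 = 1.5773
χ² = 1.0892 + 0.5785 + 9.3645 + 1.5773 = 12.6095 ≈ 12.610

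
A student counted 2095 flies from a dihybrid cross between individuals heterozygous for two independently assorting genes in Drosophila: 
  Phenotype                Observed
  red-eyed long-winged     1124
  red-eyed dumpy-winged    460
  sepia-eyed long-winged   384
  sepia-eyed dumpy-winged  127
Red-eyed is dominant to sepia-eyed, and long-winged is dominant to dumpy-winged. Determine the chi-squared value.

A dihybrid F₂ with independent assortment and complete dominance at both loci gives a 9:3:3:1 phenotypic ratio.
Expected counts for N = 2095 under a 9:3:3:1 ratio (total parts = 16):
  red-eyed long-winged: 2095 × 9/16 = 1178.4375
  red-eyed dumpy-winged: 2095 × 3/16 = 392.8125
  sepia-eyed long-winged: 2095 × 3/16 = 392.8125
  sepia-eyed dumpy-winged: 2095 × 1/16 = 130.9375
χ² = Σ (O − E)² / E
  red-eyed long-winged: (1124 − 1178.4375)² / 1178.4375 = 2.5147
  red-eyed dumpy-winged: (460 − 392.8125)² / 392.8125 = 11.4919
  sepia-eyed long-winged: (384 − 392.8125)² / 392.8125 = 0.1977
  sepia-eyed dumpy-winged: (127 − 130.9375)² / 130.9375 = 0.1184
χ² = 2.5147 + 11.4919 + 0.1977 + 0.1184 = 14.3227 ≈ 14.323

14.323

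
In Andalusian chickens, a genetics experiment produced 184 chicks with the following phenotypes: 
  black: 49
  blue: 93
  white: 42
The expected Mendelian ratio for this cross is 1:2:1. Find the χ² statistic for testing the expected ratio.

0.554

Under the 1:2:1 hypothesis (Σ ratio = 4, N = 184):
  black: 184 × 1/4 = 46
  blue: 184 × 2/4 = 92
  white: 184 × 1/4 = 46
χ² = Σ (O − E)² / E
  black: (49 − 46)² / 46 = 0.1957
  blue: (93 − 92)² / 92 = 0.0109
  white: (42 − 46)² / 46 = 0.3478
χ² = 0.1957 + 0.0109 + 0.3478 = 0.5544 ≈ 0.554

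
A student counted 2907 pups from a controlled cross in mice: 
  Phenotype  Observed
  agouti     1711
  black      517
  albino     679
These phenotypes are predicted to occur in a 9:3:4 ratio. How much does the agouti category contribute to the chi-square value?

The 9:3:4 ratio has 16 parts, so with N = 2907 the expected counts are:
  agouti: 2907 × 9/16 = 1635.1875
  black: 2907 × 3/16 = 545.0625
  albino: 2907 × 4/16 = 726.75
Contribution of agouti: (1711 − 1635.1875)² / 1635.1875 = 3.5149

3.515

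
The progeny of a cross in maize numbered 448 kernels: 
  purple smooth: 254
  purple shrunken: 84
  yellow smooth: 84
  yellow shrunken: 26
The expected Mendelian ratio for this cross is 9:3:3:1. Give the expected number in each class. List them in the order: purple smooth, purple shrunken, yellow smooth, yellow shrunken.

252, 84, 84, 28

Expected counts for N = 448 under a 9:3:3:1 ratio (total parts = 16):
  purple smooth: 448 × 9/16 = 252
  purple shrunken: 448 × 3/16 = 84
  yellow smooth: 448 × 3/16 = 84
  yellow shrunken: 448 × 1/16 = 28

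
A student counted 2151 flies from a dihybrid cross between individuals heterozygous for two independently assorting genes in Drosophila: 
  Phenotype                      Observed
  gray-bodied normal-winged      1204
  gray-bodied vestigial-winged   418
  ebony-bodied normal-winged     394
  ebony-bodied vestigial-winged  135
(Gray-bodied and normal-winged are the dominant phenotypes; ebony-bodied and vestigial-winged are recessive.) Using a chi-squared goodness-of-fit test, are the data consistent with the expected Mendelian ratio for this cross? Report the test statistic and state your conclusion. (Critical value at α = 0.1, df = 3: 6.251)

A dihybrid F₂ with independent assortment and complete dominance at both loci gives a 9:3:3:1 phenotypic ratio.
Expected counts for N = 2151 under a 9:3:3:1 ratio (total parts = 16):
  gray-bodied normal-winged: 2151 × 9/16 = 1209.9375
  gray-bodied vestigial-winged: 2151 × 3/16 = 403.3125
  ebony-bodied normal-winged: 2151 × 3/16 = 403.3125
  ebony-bodied vestigial-winged: 2151 × 1/16 = 134.4375
χ² = Σ (O − E)² / E
  gray-bodied normal-winged: (1204 − 1209.9375)² / 1209.9375 = 0.0291
  gray-bodied vestigial-winged: (418 − 403.3125)² / 403.3125 = 0.5349
  ebony-bodied normal-winged: (394 − 403.3125)² / 403.3125 = 0.2150
  ebony-bodied vestigial-winged: (135 − 134.4375)² / 134.4375 = 0.0024
χ² = 0.0291 + 0.5349 + 0.2150 + 0.0024 = 0.7814 ≈ 0.781
Degrees of freedom = 4 − 1 = 3; critical value at α = 0.1 is 6.251.
Since 0.781 < 6.251, we fail to reject the null hypothesis — the data are consistent with the 9:3:3:1 ratio.

0.781; consistent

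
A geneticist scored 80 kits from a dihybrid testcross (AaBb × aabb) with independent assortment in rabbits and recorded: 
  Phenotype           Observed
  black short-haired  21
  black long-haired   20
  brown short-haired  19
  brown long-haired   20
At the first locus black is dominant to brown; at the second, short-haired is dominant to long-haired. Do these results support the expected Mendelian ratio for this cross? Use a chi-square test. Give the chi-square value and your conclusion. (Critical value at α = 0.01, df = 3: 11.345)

A dihybrid testcross with independent assortment gives a 1:1:1:1 ratio.
Expected counts for N = 80 under a 1:1:1:1 ratio (total parts = 4):
  black short-haired: 80 × 1/4 = 20
  black long-haired: 80 × 1/4 = 20
  brown short-haired: 80 × 1/4 = 20
  brown long-haired: 80 × 1/4 = 20
χ² = Σ (O − E)² / E
  black short-haired: (21 − 20)² / 20 = 0.0500
  black long-haired: (20 − 20)² / 20 = 0.0000
  brown short-haired: (19 − 20)² / 20 = 0.0500
  brown long-haired: (20 − 20)² / 20 = 0.0000
χ² = 0.0500 + 0.0000 + 0.0500 + 0.0000 = 0.100
Degrees of freedom = 4 − 1 = 3; critical value at α = 0.01 is 11.345.
Since 0.100 < 11.345, we fail to reject the null hypothesis — the data are consistent with the 1:1:1:1 ratio.

0.100; consistent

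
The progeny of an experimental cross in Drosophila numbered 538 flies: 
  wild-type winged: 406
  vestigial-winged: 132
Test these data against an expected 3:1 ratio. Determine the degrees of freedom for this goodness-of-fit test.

1

A goodness-of-fit test with 2 phenotype classes has df = 2 − 1 = 1.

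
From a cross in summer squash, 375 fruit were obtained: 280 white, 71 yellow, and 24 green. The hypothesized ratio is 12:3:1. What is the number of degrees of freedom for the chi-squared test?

2

A goodness-of-fit test with 3 phenotype classes has df = 3 − 1 = 2.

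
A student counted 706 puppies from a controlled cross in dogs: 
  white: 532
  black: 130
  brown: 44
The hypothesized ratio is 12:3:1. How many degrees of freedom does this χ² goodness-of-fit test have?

A goodness-of-fit test with 3 phenotype classes has df = 3 − 1 = 2.

2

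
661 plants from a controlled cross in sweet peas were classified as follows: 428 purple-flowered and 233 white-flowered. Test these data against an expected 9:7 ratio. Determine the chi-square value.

19.408

The 9:7 ratio has 16 parts, so with N = 661 the expected counts are:
  purple-flowered: 661 × 9/16 = 371.8125
  white-flowered: 661 × 7/16 = 289.1875
χ² = Σ (O − E)² / E
  purple-flowered: (428 − 371.8125)² / 371.8125 = 8.4909
  white-flowered: (233 − 289.1875)² / 289.1875 = 10.9169
χ² = 8.4909 + 10.9169 = 19.4078 ≈ 19.408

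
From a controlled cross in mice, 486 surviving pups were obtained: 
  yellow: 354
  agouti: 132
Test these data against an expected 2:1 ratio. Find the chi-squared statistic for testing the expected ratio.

8.333

The 2:1 ratio has 3 parts, so with N = 486 the expected counts are:
  yellow: 486 × 2/3 = 324
  agouti: 486 × 1/3 = 162
χ² = Σ (O − E)² / E
  yellow: (354 − 324)² / 324 = 2.7778
  agouti: (132 − 162)² / 162 = 5.5556
χ² = 2.7778 + 5.5556 = 8.3334 ≈ 8.333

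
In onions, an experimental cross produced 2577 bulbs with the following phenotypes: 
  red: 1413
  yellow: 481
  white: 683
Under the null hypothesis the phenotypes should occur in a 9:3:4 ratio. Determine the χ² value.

3.263

Total ratio parts = 16. Expected numbers out of 2577:
  red: 2577 × 9/16 = 1449.5625
  yellow: 2577 × 3/16 = 483.1875
  white: 2577 × 4/16 = 644.25
χ² = Σ (O − E)² / E
  red: (1413 − 1449.5625)² / 1449.5625 = 0.9222
  yellow: (481 − 483.1875)² / 483.1875 = 0.0099
  white: (683 − 644.25)² / 644.25 = 2.3307
χ² = 0.9222 + 0.0099 + 2.3307 = 3.2628 ≈ 3.263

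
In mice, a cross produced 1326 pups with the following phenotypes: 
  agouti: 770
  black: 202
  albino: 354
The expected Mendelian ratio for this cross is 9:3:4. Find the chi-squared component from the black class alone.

8.744

The 9:3:4 ratio has 16 parts, so with N = 1326 the expected counts are:
  agouti: 1326 × 9/16 = 745.875
  black: 1326 × 3/16 = 248.625
  albino: 1326 × 4/16 = 331.5
Contribution of black: (202 − 248.625)² / 248.625 = 8.7437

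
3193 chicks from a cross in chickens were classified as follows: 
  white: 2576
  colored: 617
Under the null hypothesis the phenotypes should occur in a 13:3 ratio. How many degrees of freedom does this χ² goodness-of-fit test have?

A goodness-of-fit test with 2 phenotype classes has df = 2 − 1 = 1.

1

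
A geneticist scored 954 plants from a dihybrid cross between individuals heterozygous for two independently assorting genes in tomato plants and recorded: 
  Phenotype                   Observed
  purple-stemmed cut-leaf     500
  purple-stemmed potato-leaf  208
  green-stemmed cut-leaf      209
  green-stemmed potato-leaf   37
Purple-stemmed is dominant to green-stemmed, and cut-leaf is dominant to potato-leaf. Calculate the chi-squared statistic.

A dihybrid F₂ with independent assortment and complete dominance at both loci gives a 9:3:3:1 phenotypic ratio.
Total ratio parts = 16. Expected numbers out of 954:
  purple-stemmed cut-leaf: 954 × 9/16 = 536.625
  purple-stemmed potato-leaf: 954 × 3/16 = 178.875
  green-stemmed cut-leaf: 954 × 3/16 = 178.875
  green-stemmed potato-leaf: 954 × 1/16 = 59.625
χ² = Σ (O − E)² / E
  purple-stemmed cut-leaf: (500 − 536.625)² / 536.625 = 2.4997
  purple-stemmed potato-leaf: (208 − 178.875)² / 178.875 = 4.7422
  green-stemmed cut-leaf: (209 − 178.875)² / 178.875 = 5.0735
  green-stemmed potato-leaf: (37 − 59.625)² / 59.625 = 8.5852
χ² = 2.4997 + 4.7422 + 5.0735 + 8.5852 = 20.9006 ≈ 20.901

20.901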